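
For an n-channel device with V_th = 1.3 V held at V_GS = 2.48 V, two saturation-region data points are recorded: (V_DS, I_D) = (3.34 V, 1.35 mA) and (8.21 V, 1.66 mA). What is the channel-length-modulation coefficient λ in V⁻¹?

λ = 0.0560 V⁻¹

With V_GS fixed, I_D ∝ (1 + λ V_DS) in saturation, so I_D2/I_D1 = (1 + λ V_DS2)/(1 + λ V_DS1).
1.66/1.35 = 1.23 = (1 + 8.21 λ)/(1 + 3.34 λ).
Solving: λ (I_D1 V_DS2 − I_D2 V_DS1) = I_D2 − I_D1, so λ = (1.66 − 1.35) / (1.35 × 8.21 − 1.66 × 3.34) = 0.31 / 5.54 = 0.056 V⁻¹.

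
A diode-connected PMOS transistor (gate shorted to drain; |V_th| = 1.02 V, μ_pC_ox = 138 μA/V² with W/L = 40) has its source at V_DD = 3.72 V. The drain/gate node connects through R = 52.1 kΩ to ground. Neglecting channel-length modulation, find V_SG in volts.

With gate tied to drain, V_SG = V_SD ≥ V_SG − |V_th|, so the device is in saturation.
k_p = μ_pC_ox · (W/L) = 5.52 mA/V².
KCL at the drain: ½ k_p (V_SG − |V_th|)² = (V_DD − V_SG)/R.
Let x = V_SG − 1.02. Then 144 x² + x − 2.7 = 0, giving x = 0.134 V (positive root), so V_SG = 1.15 V.
I_D = (V_DD − V_SG)/R = (3.72 − 1.15) / 52.1 = 0.0493 mA.

V_SG = 1.15 V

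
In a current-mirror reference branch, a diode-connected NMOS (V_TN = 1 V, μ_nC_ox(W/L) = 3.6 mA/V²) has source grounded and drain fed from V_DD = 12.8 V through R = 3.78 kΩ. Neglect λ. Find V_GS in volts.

V_GS = 2.25 V

With gate tied to drain, V_GS = V_DS ≥ V_GS − V_TN, so the device is in saturation.
KCL at the drain: ½ k_n (V_GS − V_TN)² = (V_DD − V_GS)/R.
Let x = V_GS − 1. Then 6.8 x² + x − 11.8 = 0, giving x = 1.25 V (positive root), so V_GS = 2.25 V.
I_D = (V_DD − V_GS)/R = (12.8 − 2.25) / 3.78 = 2.79 mA.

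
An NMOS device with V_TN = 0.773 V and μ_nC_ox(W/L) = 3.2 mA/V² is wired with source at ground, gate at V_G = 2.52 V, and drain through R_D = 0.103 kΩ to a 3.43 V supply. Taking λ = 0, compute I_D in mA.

V_GS = V_G = 2.52 V, so V_ov = 2.52 − 0.773 = 1.75 V.
Assume saturation: I_D = ½ k_n V_ov² = 0.5 × 3.2 × 1.75² = 4.88 mA, giving V_DS = V_DD − I_D R_D = 3.43 − 4.88 × 0.103 = 2.93 V.
V_DS = 2.93 V ≥ V_ov = 1.75 V, confirming saturation.

I_D = 4.88 mA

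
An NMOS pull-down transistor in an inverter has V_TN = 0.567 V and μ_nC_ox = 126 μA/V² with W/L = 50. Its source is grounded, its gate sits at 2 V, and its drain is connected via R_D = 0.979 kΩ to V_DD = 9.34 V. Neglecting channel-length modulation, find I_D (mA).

V_GS = V_G = 2 V, so V_ov = 2 − 0.567 = 1.43 V.
k_n = μ_nC_ox · (W/L) = 6.3 mA/V².
Assume saturation: I_D = ½ k_n V_ov² = 0.5 × 6.3 × 1.43² = 6.47 mA, giving V_DS = V_DD − I_D R_D = 9.34 − 6.47 × 0.979 = 3.01 V.
V_DS = 3.01 V ≥ V_ov = 1.43 V, confirming saturation.

I_D = 6.47 mA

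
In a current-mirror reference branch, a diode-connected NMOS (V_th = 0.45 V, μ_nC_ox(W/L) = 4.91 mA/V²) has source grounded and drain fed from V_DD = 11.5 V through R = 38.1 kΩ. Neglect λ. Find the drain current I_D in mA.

With gate tied to drain, V_GS = V_DS ≥ V_GS − V_th, so the device is in saturation.
KCL at the drain: ½ k_n (V_GS − V_th)² = (V_DD − V_GS)/R.
Let x = V_GS − 0.45. Then 93.5 x² + x − 11.05 = 0, giving x = 0.338 V (positive root), so V_GS = 0.788 V.
I_D = (V_DD − V_GS)/R = (11.5 − 0.788) / 38.1 = 0.281 mA.

I_D = 0.281 mA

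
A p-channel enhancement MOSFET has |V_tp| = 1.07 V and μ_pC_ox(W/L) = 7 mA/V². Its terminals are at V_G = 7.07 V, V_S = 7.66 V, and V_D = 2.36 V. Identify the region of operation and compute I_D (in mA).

Cutoff; I_D = 0 mA

V_SG = V_S − V_G = 7.66 − 7.07 = 0.59 V; V_SD = V_S − V_D = 7.66 − 2.36 = 5.3 V.
V_SG = 0.59 V < |V_tp| = 1.07 V, so the transistor is in cutoff.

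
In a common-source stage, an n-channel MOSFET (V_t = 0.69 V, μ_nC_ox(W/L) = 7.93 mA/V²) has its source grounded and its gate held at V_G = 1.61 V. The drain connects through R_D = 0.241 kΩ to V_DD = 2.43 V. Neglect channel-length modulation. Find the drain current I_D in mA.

V_GS = V_G = 1.61 V, so V_ov = 1.61 − 0.69 = 0.92 V.
Assume saturation: I_D = ½ k_n V_ov² = 0.5 × 7.93 × 0.92² = 3.36 mA, giving V_DS = V_DD − I_D R_D = 2.43 − 3.36 × 0.241 = 1.62 V.
V_DS = 1.62 V ≥ V_ov = 0.92 V, confirming saturation.

I_D = 3.36 mA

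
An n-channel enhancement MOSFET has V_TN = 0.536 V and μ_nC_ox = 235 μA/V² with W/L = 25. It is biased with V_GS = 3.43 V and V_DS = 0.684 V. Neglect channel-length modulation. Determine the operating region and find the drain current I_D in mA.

Triode; I_D = 10.3 mA

k_n = μ_nC_ox · (W/L) = 5.875 mA/V².
V_ov = V_GS − V_TN = 3.43 − 0.536 = 2.89 V.
Since V_DS = 0.684 V < V_ov = 2.89 V, the device is in the triode region.
I_D = k_n [V_ov · V_DS − ½ V_DS²] = 5.875 × [2.89 × 0.684 − 0.5 × 0.684²] = 10.3 mA.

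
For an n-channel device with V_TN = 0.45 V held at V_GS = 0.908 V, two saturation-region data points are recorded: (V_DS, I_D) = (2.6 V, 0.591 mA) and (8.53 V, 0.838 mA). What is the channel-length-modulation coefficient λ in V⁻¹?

With V_GS fixed, I_D ∝ (1 + λ V_DS) in saturation, so I_D2/I_D1 = (1 + λ V_DS2)/(1 + λ V_DS1).
0.838/0.591 = 1.418 = (1 + 8.53 λ)/(1 + 2.6 λ).
Solving: λ (I_D1 V_DS2 − I_D2 V_DS1) = I_D2 − I_D1, so λ = (0.838 − 0.591) / (0.591 × 8.53 − 0.838 × 2.6) = 0.247 / 2.86 = 0.0863 V⁻¹.

λ = 0.0863 V⁻¹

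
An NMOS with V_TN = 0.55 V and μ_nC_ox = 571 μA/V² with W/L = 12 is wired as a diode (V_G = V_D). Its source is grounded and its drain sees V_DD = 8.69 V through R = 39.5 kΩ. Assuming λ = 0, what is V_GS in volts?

V_GS = 0.792 V

With gate tied to drain, V_GS = V_DS ≥ V_GS − V_TN, so the device is in saturation.
k_n = μ_nC_ox · (W/L) = 6.852 mA/V².
KCL at the drain: ½ k_n (V_GS − V_TN)² = (V_DD − V_GS)/R.
Let x = V_GS − 0.55. Then 135 x² + x − 8.14 = 0, giving x = 0.242 V (positive root), so V_GS = 0.792 V.
I_D = (V_DD − V_GS)/R = (8.69 − 0.792) / 39.5 = 0.2 mA.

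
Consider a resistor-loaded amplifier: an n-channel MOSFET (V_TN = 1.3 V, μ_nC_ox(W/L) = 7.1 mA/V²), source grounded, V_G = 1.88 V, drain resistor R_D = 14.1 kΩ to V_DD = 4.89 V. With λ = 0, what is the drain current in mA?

V_GS = V_G = 1.88 V, so V_ov = 1.88 − 1.3 = 0.58 V.
Assume saturation: I_D = ½ k_n V_ov² = 0.5 × 7.1 × 0.58² = 1.19 mA, giving V_DS = V_DD − I_D R_D = 4.89 − 1.19 × 14.1 = -11.9 V.
But -11.9 V < V_ov = 0.58 V, so the device is actually in triode.
In triode I_D = k_n[V_ov V_DS − ½ V_DS²] and I_D = (V_DD − V_DS)/R_D. Equating: 50.1 V_DS² − 59.06 V_DS + 4.89 = 0, giving V_DS = 0.0896 V (the root below V_ov).
I_D = (4.89 − 0.0896) / 14.1 = 0.34 mA.

I_D = 0.340 mA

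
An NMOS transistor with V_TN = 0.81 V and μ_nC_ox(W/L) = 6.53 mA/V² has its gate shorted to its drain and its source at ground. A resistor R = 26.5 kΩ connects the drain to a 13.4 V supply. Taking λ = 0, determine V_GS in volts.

V_GS = 1.19 V

With gate tied to drain, V_GS = V_DS ≥ V_GS − V_TN, so the device is in saturation.
KCL at the drain: ½ k_n (V_GS − V_TN)² = (V_DD − V_GS)/R.
Let x = V_GS − 0.81. Then 86.5 x² + x − 12.59 = 0, giving x = 0.376 V (positive root), so V_GS = 1.19 V.
I_D = (V_DD − V_GS)/R = (13.4 − 1.19) / 26.5 = 0.461 mA.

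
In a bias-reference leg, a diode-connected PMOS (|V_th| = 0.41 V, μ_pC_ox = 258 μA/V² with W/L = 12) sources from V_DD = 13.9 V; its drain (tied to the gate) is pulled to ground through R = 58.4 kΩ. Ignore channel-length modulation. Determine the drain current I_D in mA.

I_D = 0.224 mA

With gate tied to drain, V_SG = V_SD ≥ V_SG − |V_th|, so the device is in saturation.
k_p = μ_pC_ox · (W/L) = 3.096 mA/V².
KCL at the drain: ½ k_p (V_SG − |V_th|)² = (V_DD − V_SG)/R.
Let x = V_SG − 0.41. Then 90.4 x² + x − 13.49 = 0, giving x = 0.381 V (positive root), so V_SG = 0.791 V.
I_D = (V_DD − V_SG)/R = (13.9 − 0.791) / 58.4 = 0.224 mA.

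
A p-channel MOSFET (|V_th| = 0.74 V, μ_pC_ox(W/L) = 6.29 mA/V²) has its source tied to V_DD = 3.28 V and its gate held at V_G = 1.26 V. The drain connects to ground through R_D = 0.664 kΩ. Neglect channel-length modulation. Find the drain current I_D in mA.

I_D = 3.95 mA

V_SG = V_DD − V_G = 3.28 − 1.26 = 2.02 V, so V_ov = 2.02 − 0.74 = 1.28 V.
Assume saturation: I_D = ½ k_p V_ov² = 0.5 × 6.29 × 1.28² = 5.15 mA, giving V_SD = V_DD − I_D R_D = 3.28 − 5.15 × 0.664 = -0.141 V.
But -0.141 V < V_ov = 1.28 V, so the device is actually in triode.
In triode I_D = k_p[V_ov V_SD − ½ V_SD²] and I_D = (V_DD − V_SD)/R_D. Equating: 2.09 V_SD² − 6.346 V_SD + 3.28 = 0, giving V_SD = 0.66 V (the root below V_ov).
I_D = (3.28 − 0.66) / 0.664 = 3.95 mA.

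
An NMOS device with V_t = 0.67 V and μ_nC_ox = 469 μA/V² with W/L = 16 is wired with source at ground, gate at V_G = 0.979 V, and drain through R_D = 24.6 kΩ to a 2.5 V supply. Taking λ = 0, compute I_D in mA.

V_GS = V_G = 0.979 V, so V_ov = 0.979 − 0.67 = 0.309 V.
k_n = μ_nC_ox · (W/L) = 7.504 mA/V².
Assume saturation: I_D = ½ k_n V_ov² = 0.5 × 7.504 × 0.309² = 0.358 mA, giving V_DS = V_DD − I_D R_D = 2.5 − 0.358 × 24.6 = -6.31 V.
But -6.31 V < V_ov = 0.309 V, so the device is actually in triode.
In triode I_D = k_n[V_ov V_DS − ½ V_DS²] and I_D = (V_DD − V_DS)/R_D. Equating: 92.3 V_DS² − 58.04 V_DS + 2.5 = 0, giving V_DS = 0.0465 V (the root below V_ov).
I_D = (2.5 − 0.0465) / 24.6 = 0.0997 mA.

I_D = 0.0997 mA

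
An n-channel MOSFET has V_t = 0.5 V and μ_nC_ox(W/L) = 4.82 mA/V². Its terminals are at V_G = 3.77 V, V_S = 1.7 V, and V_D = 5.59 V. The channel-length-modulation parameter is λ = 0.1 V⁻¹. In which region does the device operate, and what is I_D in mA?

Saturation; I_D = 8.25 mA

V_GS = V_G − V_S = 3.77 − 1.7 = 2.07 V; V_DS = V_D − V_S = 5.59 − 1.7 = 3.89 V.
V_ov = V_GS − V_t = 2.07 − 0.5 = 1.57 V.
Since V_DS = 3.89 V ≥ V_ov = 1.57 V, the device is in saturation.
I_D = ½ k_n V_ov² (1 + λ V_DS) = 0.5 × 4.82 × 1.57² × (1 + 0.1 × 3.89) = 8.25 mA.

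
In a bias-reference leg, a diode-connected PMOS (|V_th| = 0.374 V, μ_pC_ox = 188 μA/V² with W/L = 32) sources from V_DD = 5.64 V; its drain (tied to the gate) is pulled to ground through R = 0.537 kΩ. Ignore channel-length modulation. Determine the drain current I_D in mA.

I_D = 6.97 mA

With gate tied to drain, V_SG = V_SD ≥ V_SG − |V_th|, so the device is in saturation.
k_p = μ_pC_ox · (W/L) = 6.016 mA/V².
KCL at the drain: ½ k_p (V_SG − |V_th|)² = (V_DD − V_SG)/R.
Let x = V_SG − 0.374. Then 1.62 x² + x − 5.266 = 0, giving x = 1.52 V (positive root), so V_SG = 1.9 V.
I_D = (V_DD − V_SG)/R = (5.64 − 1.9) / 0.537 = 6.97 mA.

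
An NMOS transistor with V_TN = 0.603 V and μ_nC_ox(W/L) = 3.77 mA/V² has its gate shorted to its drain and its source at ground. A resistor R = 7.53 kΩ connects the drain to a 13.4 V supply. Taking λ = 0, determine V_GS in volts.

V_GS = 1.52 V

With gate tied to drain, V_GS = V_DS ≥ V_GS − V_TN, so the device is in saturation.
KCL at the drain: ½ k_n (V_GS − V_TN)² = (V_DD − V_GS)/R.
Let x = V_GS − 0.603. Then 14.2 x² + x − 12.8 = 0, giving x = 0.915 V (positive root), so V_GS = 1.52 V.
I_D = (V_DD − V_GS)/R = (13.4 − 1.52) / 7.53 = 1.58 mA.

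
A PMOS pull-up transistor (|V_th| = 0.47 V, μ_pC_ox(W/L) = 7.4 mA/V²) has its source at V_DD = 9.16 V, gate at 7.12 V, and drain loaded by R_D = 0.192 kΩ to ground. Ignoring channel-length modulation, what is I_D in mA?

V_SG = V_DD − V_G = 9.16 − 7.12 = 2.04 V, so V_ov = 2.04 − 0.47 = 1.57 V.
Assume saturation: I_D = ½ k_p V_ov² = 0.5 × 7.4 × 1.57² = 9.12 mA, giving V_SD = V_DD − I_D R_D = 9.16 − 9.12 × 0.192 = 7.41 V.
V_SD = 7.41 V ≥ V_ov = 1.57 V, confirming saturation.

I_D = 9.12 mA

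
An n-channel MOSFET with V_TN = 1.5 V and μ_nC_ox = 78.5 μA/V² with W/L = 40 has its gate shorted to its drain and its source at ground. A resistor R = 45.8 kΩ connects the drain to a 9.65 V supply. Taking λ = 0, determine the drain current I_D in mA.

I_D = 0.171 mA

With gate tied to drain, V_GS = V_DS ≥ V_GS − V_TN, so the device is in saturation.
k_n = μ_nC_ox · (W/L) = 3.14 mA/V².
KCL at the drain: ½ k_n (V_GS − V_TN)² = (V_DD − V_GS)/R.
Let x = V_GS − 1.5. Then 71.9 x² + x − 8.15 = 0, giving x = 0.33 V (positive root), so V_GS = 1.83 V.
I_D = (V_DD − V_GS)/R = (9.65 − 1.83) / 45.8 = 0.171 mA.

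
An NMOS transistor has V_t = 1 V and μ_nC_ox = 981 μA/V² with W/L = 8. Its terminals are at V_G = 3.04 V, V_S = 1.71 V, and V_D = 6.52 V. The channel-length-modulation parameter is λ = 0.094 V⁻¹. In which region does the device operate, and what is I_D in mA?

V_GS = V_G − V_S = 3.04 − 1.71 = 1.33 V; V_DS = V_D − V_S = 6.52 − 1.71 = 4.81 V.
k_n = μ_nC_ox · (W/L) = 7.848 mA/V².
V_ov = V_GS − V_t = 1.33 − 1 = 0.33 V.
Since V_DS = 4.81 V ≥ V_ov = 0.33 V, the device is in saturation.
I_D = ½ k_n V_ov² (1 + λ V_DS) = 0.5 × 7.848 × 0.33² × (1 + 0.094 × 4.81) = 0.621 mA.

Saturation; I_D = 0.621 mA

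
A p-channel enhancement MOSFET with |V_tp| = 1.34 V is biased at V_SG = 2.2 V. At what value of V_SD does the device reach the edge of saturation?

The boundary between triode and saturation is V_SD = V_SG − |V_tp| = V_ov.
V_ov = 2.2 − 1.34 = 0.86 V.

V_SD,sat = 0.860 V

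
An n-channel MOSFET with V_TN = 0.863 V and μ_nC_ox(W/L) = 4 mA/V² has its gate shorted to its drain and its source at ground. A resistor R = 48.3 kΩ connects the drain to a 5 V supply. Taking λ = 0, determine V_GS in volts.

With gate tied to drain, V_GS = V_DS ≥ V_GS − V_TN, so the device is in saturation.
KCL at the drain: ½ k_n (V_GS − V_TN)² = (V_DD − V_GS)/R.
Let x = V_GS − 0.863. Then 96.6 x² + x − 4.137 = 0, giving x = 0.202 V (positive root), so V_GS = 1.06 V.
I_D = (V_DD − V_GS)/R = (5 − 1.06) / 48.3 = 0.0815 mA.

V_GS = 1.06 V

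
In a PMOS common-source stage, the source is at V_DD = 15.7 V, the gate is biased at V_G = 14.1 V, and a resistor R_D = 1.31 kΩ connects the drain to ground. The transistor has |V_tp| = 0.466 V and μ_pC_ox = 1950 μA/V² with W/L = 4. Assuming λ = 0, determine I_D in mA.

V_SG = V_DD − V_G = 15.7 − 14.1 = 1.6 V, so V_ov = 1.6 − 0.466 = 1.13 V.
k_p = μ_pC_ox · (W/L) = 7.8 mA/V².
Assume saturation: I_D = ½ k_p V_ov² = 0.5 × 7.8 × 1.13² = 5.02 mA, giving V_SD = V_DD − I_D R_D = 15.7 − 5.02 × 1.31 = 9.13 V.
V_SD = 9.13 V ≥ V_ov = 1.13 V, confirming saturation.

I_D = 5.02 mA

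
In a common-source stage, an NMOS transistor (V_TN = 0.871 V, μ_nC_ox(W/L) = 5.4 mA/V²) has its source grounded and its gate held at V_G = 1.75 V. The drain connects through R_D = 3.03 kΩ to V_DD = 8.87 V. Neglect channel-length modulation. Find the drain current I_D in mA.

I_D = 2.09 mA

V_GS = V_G = 1.75 V, so V_ov = 1.75 − 0.871 = 0.879 V.
Assume saturation: I_D = ½ k_n V_ov² = 0.5 × 5.4 × 0.879² = 2.09 mA, giving V_DS = V_DD − I_D R_D = 8.87 − 2.09 × 3.03 = 2.55 V.
V_DS = 2.55 V ≥ V_ov = 0.879 V, confirming saturation.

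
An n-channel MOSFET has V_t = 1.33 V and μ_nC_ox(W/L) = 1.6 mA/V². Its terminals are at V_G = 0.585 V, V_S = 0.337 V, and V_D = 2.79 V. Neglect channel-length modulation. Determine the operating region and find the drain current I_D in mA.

V_GS = V_G − V_S = 0.585 − 0.337 = 0.248 V; V_DS = V_D − V_S = 2.79 − 0.337 = 2.45 V.
V_GS = 0.248 V < V_t = 1.33 V, so the transistor is in cutoff.

Cutoff; I_D = 0 mA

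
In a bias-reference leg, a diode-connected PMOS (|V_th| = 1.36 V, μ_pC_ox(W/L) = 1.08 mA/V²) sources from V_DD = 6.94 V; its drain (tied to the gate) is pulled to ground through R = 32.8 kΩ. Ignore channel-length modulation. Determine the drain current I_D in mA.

With gate tied to drain, V_SG = V_SD ≥ V_SG − |V_th|, so the device is in saturation.
KCL at the drain: ½ k_p (V_SG − |V_th|)² = (V_DD − V_SG)/R.
Let x = V_SG − 1.36. Then 17.7 x² + x − 5.58 = 0, giving x = 0.534 V (positive root), so V_SG = 1.89 V.
I_D = (V_DD − V_SG)/R = (6.94 − 1.89) / 32.8 = 0.154 mA.

I_D = 0.154 mA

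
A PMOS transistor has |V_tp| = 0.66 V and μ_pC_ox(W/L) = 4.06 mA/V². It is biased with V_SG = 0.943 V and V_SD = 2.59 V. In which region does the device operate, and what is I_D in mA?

V_ov = V_SG − |V_tp| = 0.943 − 0.66 = 0.283 V.
Since V_SD = 2.59 V ≥ V_ov = 0.283 V, the device is in saturation.
I_D = ½ k_p V_ov² = 0.5 × 4.06 × 0.283² = 0.163 mA.

Saturation; I_D = 0.163 mA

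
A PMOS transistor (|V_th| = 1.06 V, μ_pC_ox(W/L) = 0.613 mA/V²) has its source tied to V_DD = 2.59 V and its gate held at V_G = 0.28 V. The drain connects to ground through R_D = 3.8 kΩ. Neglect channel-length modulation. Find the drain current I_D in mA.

I_D = 0.443 mA

V_SG = V_DD − V_G = 2.59 − 0.28 = 2.31 V, so V_ov = 2.31 − 1.06 = 1.25 V.
Assume saturation: I_D = ½ k_p V_ov² = 0.5 × 0.613 × 1.25² = 0.479 mA, giving V_SD = V_DD − I_D R_D = 2.59 − 0.479 × 3.8 = 0.77 V.
But 0.77 V < V_ov = 1.25 V, so the device is actually in triode.
In triode I_D = k_p[V_ov V_SD − ½ V_SD²] and I_D = (V_DD − V_SD)/R_D. Equating: 1.16 V_SD² − 3.912 V_SD + 2.59 = 0, giving V_SD = 0.907 V (the root below V_ov).
I_D = (2.59 − 0.907) / 3.8 = 0.443 mA.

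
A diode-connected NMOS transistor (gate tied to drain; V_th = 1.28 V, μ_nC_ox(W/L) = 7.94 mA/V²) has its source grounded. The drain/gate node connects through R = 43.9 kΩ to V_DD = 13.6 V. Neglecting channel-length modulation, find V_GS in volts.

With gate tied to drain, V_GS = V_DS ≥ V_GS − V_th, so the device is in saturation.
KCL at the drain: ½ k_n (V_GS − V_th)² = (V_DD − V_GS)/R.
Let x = V_GS − 1.28. Then 174 x² + x − 12.32 = 0, giving x = 0.263 V (positive root), so V_GS = 1.54 V.
I_D = (V_DD − V_GS)/R = (13.6 − 1.54) / 43.9 = 0.275 mA.

V_GS = 1.54 V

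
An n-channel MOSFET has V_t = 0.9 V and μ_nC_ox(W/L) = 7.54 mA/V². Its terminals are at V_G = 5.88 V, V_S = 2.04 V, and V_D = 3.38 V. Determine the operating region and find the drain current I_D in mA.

V_GS = V_G − V_S = 5.88 − 2.04 = 3.84 V; V_DS = V_D − V_S = 3.38 − 2.04 = 1.34 V.
V_ov = V_GS − V_t = 3.84 − 0.9 = 2.94 V.
Since V_DS = 1.34 V < V_ov = 2.94 V, the device is in the triode region.
I_D = k_n [V_ov · V_DS − ½ V_DS²] = 7.54 × [2.94 × 1.34 − 0.5 × 1.34²] = 22.9 mA.

Triode; I_D = 22.9 mA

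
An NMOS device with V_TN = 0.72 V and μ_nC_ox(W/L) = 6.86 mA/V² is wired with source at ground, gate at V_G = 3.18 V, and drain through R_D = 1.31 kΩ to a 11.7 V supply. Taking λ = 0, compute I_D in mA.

V_GS = V_G = 3.18 V, so V_ov = 3.18 − 0.72 = 2.46 V.
Assume saturation: I_D = ½ k_n V_ov² = 0.5 × 6.86 × 2.46² = 20.8 mA, giving V_DS = V_DD − I_D R_D = 11.7 − 20.8 × 1.31 = -15.5 V.
But -15.5 V < V_ov = 2.46 V, so the device is actually in triode.
In triode I_D = k_n[V_ov V_DS − ½ V_DS²] and I_D = (V_DD − V_DS)/R_D. Equating: 4.49 V_DS² − 23.11 V_DS + 11.7 = 0, giving V_DS = 0.569 V (the root below V_ov).
I_D = (11.7 − 0.569) / 1.31 = 8.5 mA.

I_D = 8.50 mA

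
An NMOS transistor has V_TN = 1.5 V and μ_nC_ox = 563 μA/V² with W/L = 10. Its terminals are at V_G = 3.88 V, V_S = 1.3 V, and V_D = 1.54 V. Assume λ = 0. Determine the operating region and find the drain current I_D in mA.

Triode; I_D = 1.30 mA

V_GS = V_G − V_S = 3.88 − 1.3 = 2.58 V; V_DS = V_D − V_S = 1.54 − 1.3 = 0.24 V.
k_n = μ_nC_ox · (W/L) = 5.63 mA/V².
V_ov = V_GS − V_TN = 2.58 − 1.5 = 1.08 V.
Since V_DS = 0.24 V < V_ov = 1.08 V, the device is in the triode region.
I_D = k_n [V_ov · V_DS − ½ V_DS²] = 5.63 × [1.08 × 0.24 − 0.5 × 0.24²] = 1.3 mA.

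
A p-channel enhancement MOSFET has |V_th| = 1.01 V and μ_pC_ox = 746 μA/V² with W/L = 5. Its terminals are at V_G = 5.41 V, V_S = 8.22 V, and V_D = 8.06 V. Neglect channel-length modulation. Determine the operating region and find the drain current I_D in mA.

Triode; I_D = 1.03 mA

V_SG = V_S − V_G = 8.22 − 5.41 = 2.81 V; V_SD = V_S − V_D = 8.22 − 8.06 = 0.16 V.
k_p = μ_pC_ox · (W/L) = 3.73 mA/V².
V_ov = V_SG − |V_th| = 2.81 − 1.01 = 1.8 V.
Since V_SD = 0.16 V < V_ov = 1.8 V, the device is in the triode region.
I_D = k_p [V_ov · V_SD − ½ V_SD²] = 3.73 × [1.8 × 0.16 − 0.5 × 0.16²] = 1.03 mA.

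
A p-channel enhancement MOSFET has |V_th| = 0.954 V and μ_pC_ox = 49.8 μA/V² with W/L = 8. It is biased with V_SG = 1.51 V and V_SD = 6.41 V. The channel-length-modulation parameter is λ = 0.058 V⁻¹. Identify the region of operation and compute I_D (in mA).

Saturation; I_D = 0.0845 mA

k_p = μ_pC_ox · (W/L) = 0.3984 mA/V².
V_ov = V_SG − |V_th| = 1.51 − 0.954 = 0.556 V.
Since V_SD = 6.41 V ≥ V_ov = 0.556 V, the device is in saturation.
I_D = ½ k_p V_ov² (1 + λ V_SD) = 0.5 × 0.3984 × 0.556² × (1 + 0.058 × 6.41) = 0.0845 mA.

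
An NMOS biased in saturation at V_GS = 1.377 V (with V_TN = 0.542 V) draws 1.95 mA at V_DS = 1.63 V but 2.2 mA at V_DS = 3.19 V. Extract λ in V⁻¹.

λ = 0.0949 V⁻¹

With V_GS fixed, I_D ∝ (1 + λ V_DS) in saturation, so I_D2/I_D1 = (1 + λ V_DS2)/(1 + λ V_DS1).
2.2/1.95 = 1.128 = (1 + 3.19 λ)/(1 + 1.63 λ).
Solving: λ (I_D1 V_DS2 − I_D2 V_DS1) = I_D2 − I_D1, so λ = (2.2 − 1.95) / (1.95 × 3.19 − 2.2 × 1.63) = 0.25 / 2.63 = 0.0949 V⁻¹.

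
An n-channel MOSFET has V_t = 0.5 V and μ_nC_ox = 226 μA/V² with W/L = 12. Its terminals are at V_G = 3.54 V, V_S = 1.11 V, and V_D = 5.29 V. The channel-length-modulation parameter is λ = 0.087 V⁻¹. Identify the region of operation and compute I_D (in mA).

Saturation; I_D = 6.89 mA

V_GS = V_G − V_S = 3.54 − 1.11 = 2.43 V; V_DS = V_D − V_S = 5.29 − 1.11 = 4.18 V.
k_n = μ_nC_ox · (W/L) = 2.712 mA/V².
V_ov = V_GS − V_t = 2.43 − 0.5 = 1.93 V.
Since V_DS = 4.18 V ≥ V_ov = 1.93 V, the device is in saturation.
I_D = ½ k_n V_ov² (1 + λ V_DS) = 0.5 × 2.712 × 1.93² × (1 + 0.087 × 4.18) = 6.89 mA.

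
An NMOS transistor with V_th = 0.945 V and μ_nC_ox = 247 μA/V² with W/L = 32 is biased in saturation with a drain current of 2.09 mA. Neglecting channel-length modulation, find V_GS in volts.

k_n = μ_nC_ox · (W/L) = 7.904 mA/V².
In saturation I_D = ½ k_n (V_GS − V_th)², so V_GS − V_th = √(2 I_D / k_n) = √(2 × 2.09 / 7.904) = 0.727 V.
V_GS = 0.945 + 0.727 = 1.67 V.

V_GS = 1.67 V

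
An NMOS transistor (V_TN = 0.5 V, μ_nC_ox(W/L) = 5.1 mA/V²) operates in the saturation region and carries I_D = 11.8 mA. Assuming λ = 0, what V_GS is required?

In saturation I_D = ½ k_n (V_GS − V_TN)², so V_GS − V_TN = √(2 I_D / k_n) = √(2 × 11.8 / 5.1) = 2.15 V.
V_GS = 0.5 + 2.15 = 2.65 V.

V_GS = 2.65 V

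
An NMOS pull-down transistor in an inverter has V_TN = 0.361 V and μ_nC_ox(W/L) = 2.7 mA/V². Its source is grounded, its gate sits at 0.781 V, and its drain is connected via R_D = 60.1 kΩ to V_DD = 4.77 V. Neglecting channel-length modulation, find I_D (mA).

I_D = 0.0781 mA

V_GS = V_G = 0.781 V, so V_ov = 0.781 − 0.361 = 0.42 V.
Assume saturation: I_D = ½ k_n V_ov² = 0.5 × 2.7 × 0.42² = 0.238 mA, giving V_DS = V_DD − I_D R_D = 4.77 − 0.238 × 60.1 = -9.54 V.
But -9.54 V < V_ov = 0.42 V, so the device is actually in triode.
In triode I_D = k_n[V_ov V_DS − ½ V_DS²] and I_D = (V_DD − V_DS)/R_D. Equating: 81.1 V_DS² − 69.15 V_DS + 4.77 = 0, giving V_DS = 0.0757 V (the root below V_ov).
I_D = (4.77 − 0.0757) / 60.1 = 0.0781 mA.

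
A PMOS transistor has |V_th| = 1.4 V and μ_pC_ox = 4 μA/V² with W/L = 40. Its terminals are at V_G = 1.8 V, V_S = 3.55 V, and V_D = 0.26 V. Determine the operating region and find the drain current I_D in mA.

Saturation; I_D = 0.00980 mA

V_SG = V_S − V_G = 3.55 − 1.8 = 1.75 V; V_SD = V_S − V_D = 3.55 − 0.26 = 3.29 V.
k_p = μ_pC_ox · (W/L) = 0.16 mA/V².
V_ov = V_SG − |V_th| = 1.75 − 1.4 = 0.35 V.
Since V_SD = 3.29 V ≥ V_ov = 0.35 V, the device is in saturation.
I_D = ½ k_p V_ov² = 0.5 × 0.16 × 0.35² = 0.0098 mA.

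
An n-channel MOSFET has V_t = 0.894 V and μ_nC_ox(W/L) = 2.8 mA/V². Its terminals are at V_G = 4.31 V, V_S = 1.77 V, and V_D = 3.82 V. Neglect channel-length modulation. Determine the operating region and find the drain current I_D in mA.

Saturation; I_D = 3.79 mA

V_GS = V_G − V_S = 4.31 − 1.77 = 2.54 V; V_DS = V_D − V_S = 3.82 − 1.77 = 2.05 V.
V_ov = V_GS − V_t = 2.54 − 0.894 = 1.65 V.
Since V_DS = 2.05 V ≥ V_ov = 1.65 V, the device is in saturation.
I_D = ½ k_n V_ov² = 0.5 × 2.8 × 1.65² = 3.79 mA.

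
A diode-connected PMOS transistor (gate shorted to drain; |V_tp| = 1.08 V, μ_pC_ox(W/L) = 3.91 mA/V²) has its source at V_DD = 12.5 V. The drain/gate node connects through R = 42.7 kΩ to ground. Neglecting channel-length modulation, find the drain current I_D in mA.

With gate tied to drain, V_SG = V_SD ≥ V_SG − |V_tp|, so the device is in saturation.
KCL at the drain: ½ k_p (V_SG − |V_tp|)² = (V_DD − V_SG)/R.
Let x = V_SG − 1.08. Then 83.5 x² + x − 11.42 = 0, giving x = 0.364 V (positive root), so V_SG = 1.44 V.
I_D = (V_DD − V_SG)/R = (12.5 − 1.44) / 42.7 = 0.259 mA.

I_D = 0.259 mA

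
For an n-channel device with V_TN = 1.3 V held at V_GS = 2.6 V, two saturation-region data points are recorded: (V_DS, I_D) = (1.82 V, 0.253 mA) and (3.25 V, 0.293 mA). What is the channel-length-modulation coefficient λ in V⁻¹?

λ = 0.138 V⁻¹

With V_GS fixed, I_D ∝ (1 + λ V_DS) in saturation, so I_D2/I_D1 = (1 + λ V_DS2)/(1 + λ V_DS1).
0.293/0.253 = 1.158 = (1 + 3.25 λ)/(1 + 1.82 λ).
Solving: λ (I_D1 V_DS2 − I_D2 V_DS1) = I_D2 − I_D1, so λ = (0.293 − 0.253) / (0.253 × 3.25 − 0.293 × 1.82) = 0.04 / 0.289 = 0.138 V⁻¹.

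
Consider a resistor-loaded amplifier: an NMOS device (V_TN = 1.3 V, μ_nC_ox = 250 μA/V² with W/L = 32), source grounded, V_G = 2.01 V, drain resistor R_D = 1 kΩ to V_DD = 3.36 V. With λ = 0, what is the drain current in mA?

I_D = 2.02 mA

V_GS = V_G = 2.01 V, so V_ov = 2.01 − 1.3 = 0.71 V.
k_n = μ_nC_ox · (W/L) = 8 mA/V².
Assume saturation: I_D = ½ k_n V_ov² = 0.5 × 8 × 0.71² = 2.02 mA, giving V_DS = V_DD − I_D R_D = 3.36 − 2.02 × 1 = 1.34 V.
V_DS = 1.34 V ≥ V_ov = 0.71 V, confirming saturation.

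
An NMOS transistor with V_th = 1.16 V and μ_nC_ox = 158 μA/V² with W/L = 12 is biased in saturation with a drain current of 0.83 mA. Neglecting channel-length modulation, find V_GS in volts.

V_GS = 2.10 V

k_n = μ_nC_ox · (W/L) = 1.896 mA/V².
In saturation I_D = ½ k_n (V_GS − V_th)², so V_GS − V_th = √(2 I_D / k_n) = √(2 × 0.83 / 1.896) = 0.936 V.
V_GS = 1.16 + 0.936 = 2.1 V.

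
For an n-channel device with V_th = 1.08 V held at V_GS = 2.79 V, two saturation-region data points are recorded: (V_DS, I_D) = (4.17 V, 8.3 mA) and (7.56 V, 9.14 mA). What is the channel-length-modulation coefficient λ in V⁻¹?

With V_GS fixed, I_D ∝ (1 + λ V_DS) in saturation, so I_D2/I_D1 = (1 + λ V_DS2)/(1 + λ V_DS1).
9.14/8.3 = 1.101 = (1 + 7.56 λ)/(1 + 4.17 λ).
Solving: λ (I_D1 V_DS2 − I_D2 V_DS1) = I_D2 − I_D1, so λ = (9.14 − 8.3) / (8.3 × 7.56 − 9.14 × 4.17) = 0.84 / 24.6 = 0.0341 V⁻¹.

λ = 0.0341 V⁻¹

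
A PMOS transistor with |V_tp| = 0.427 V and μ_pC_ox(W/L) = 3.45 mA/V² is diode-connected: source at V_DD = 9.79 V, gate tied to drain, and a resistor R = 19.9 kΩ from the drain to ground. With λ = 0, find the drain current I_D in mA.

I_D = 0.445 mA

With gate tied to drain, V_SG = V_SD ≥ V_SG − |V_tp|, so the device is in saturation.
KCL at the drain: ½ k_p (V_SG − |V_tp|)² = (V_DD − V_SG)/R.
Let x = V_SG − 0.427. Then 34.3 x² + x − 9.363 = 0, giving x = 0.508 V (positive root), so V_SG = 0.935 V.
I_D = (V_DD − V_SG)/R = (9.79 − 0.935) / 19.9 = 0.445 mA.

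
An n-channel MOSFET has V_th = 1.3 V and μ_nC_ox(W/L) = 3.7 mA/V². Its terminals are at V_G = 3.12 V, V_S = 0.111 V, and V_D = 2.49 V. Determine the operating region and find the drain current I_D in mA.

V_GS = V_G − V_S = 3.12 − 0.111 = 3.01 V; V_DS = V_D − V_S = 2.49 − 0.111 = 2.38 V.
V_ov = V_GS − V_th = 3.01 − 1.3 = 1.71 V.
Since V_DS = 2.38 V ≥ V_ov = 1.71 V, the device is in saturation.
I_D = ½ k_n V_ov² = 0.5 × 3.7 × 1.71² = 5.4 mA.

Saturation; I_D = 5.40 mA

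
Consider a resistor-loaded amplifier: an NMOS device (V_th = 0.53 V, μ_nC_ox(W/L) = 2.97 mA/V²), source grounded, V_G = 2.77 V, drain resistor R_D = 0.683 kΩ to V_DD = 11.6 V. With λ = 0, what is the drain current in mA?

I_D = 7.45 mA

V_GS = V_G = 2.77 V, so V_ov = 2.77 − 0.53 = 2.24 V.
Assume saturation: I_D = ½ k_n V_ov² = 0.5 × 2.97 × 2.24² = 7.45 mA, giving V_DS = V_DD − I_D R_D = 11.6 − 7.45 × 0.683 = 6.51 V.
V_DS = 6.51 V ≥ V_ov = 2.24 V, confirming saturation.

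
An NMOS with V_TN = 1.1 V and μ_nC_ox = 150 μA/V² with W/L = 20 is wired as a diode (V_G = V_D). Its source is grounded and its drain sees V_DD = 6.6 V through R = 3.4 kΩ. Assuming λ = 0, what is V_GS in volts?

V_GS = 2.05 V

With gate tied to drain, V_GS = V_DS ≥ V_GS − V_TN, so the device is in saturation.
k_n = μ_nC_ox · (W/L) = 3 mA/V².
KCL at the drain: ½ k_n (V_GS − V_TN)² = (V_DD − V_GS)/R.
Let x = V_GS − 1.1. Then 5.1 x² + x − 5.5 = 0, giving x = 0.945 V (positive root), so V_GS = 2.05 V.
I_D = (V_DD − V_GS)/R = (6.6 − 2.05) / 3.4 = 1.34 mA.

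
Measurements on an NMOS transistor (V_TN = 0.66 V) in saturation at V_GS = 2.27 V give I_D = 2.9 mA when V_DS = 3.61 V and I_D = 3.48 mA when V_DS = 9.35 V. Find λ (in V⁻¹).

λ = 0.0399 V⁻¹

With V_GS fixed, I_D ∝ (1 + λ V_DS) in saturation, so I_D2/I_D1 = (1 + λ V_DS2)/(1 + λ V_DS1).
3.48/2.9 = 1.2 = (1 + 9.35 λ)/(1 + 3.61 λ).
Solving: λ (I_D1 V_DS2 − I_D2 V_DS1) = I_D2 − I_D1, so λ = (3.48 − 2.9) / (2.9 × 9.35 − 3.48 × 3.61) = 0.58 / 14.6 = 0.0399 V⁻¹.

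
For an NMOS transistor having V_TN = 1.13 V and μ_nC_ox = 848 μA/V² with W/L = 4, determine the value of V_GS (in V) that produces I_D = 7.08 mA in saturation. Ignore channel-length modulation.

k_n = μ_nC_ox · (W/L) = 3.392 mA/V².
In saturation I_D = ½ k_n (V_GS − V_TN)², so V_GS − V_TN = √(2 I_D / k_n) = √(2 × 7.08 / 3.392) = 2.04 V.
V_GS = 1.13 + 2.04 = 3.17 V.

V_GS = 3.17 V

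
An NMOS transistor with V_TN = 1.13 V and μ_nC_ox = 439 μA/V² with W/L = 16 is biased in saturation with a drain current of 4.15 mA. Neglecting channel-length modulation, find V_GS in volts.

V_GS = 2.22 V

k_n = μ_nC_ox · (W/L) = 7.024 mA/V².
In saturation I_D = ½ k_n (V_GS − V_TN)², so V_GS − V_TN = √(2 I_D / k_n) = √(2 × 4.15 / 7.024) = 1.09 V.
V_GS = 1.13 + 1.09 = 2.22 V.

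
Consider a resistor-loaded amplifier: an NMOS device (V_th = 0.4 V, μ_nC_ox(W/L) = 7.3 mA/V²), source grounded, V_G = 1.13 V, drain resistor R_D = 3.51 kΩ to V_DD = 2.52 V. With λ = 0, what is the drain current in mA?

I_D = 0.678 mA

V_GS = V_G = 1.13 V, so V_ov = 1.13 − 0.4 = 0.73 V.
Assume saturation: I_D = ½ k_n V_ov² = 0.5 × 7.3 × 0.73² = 1.95 mA, giving V_DS = V_DD − I_D R_D = 2.52 − 1.95 × 3.51 = -4.31 V.
But -4.31 V < V_ov = 0.73 V, so the device is actually in triode.
In triode I_D = k_n[V_ov V_DS − ½ V_DS²] and I_D = (V_DD − V_DS)/R_D. Equating: 12.8 V_DS² − 19.7 V_DS + 2.52 = 0, giving V_DS = 0.141 V (the root below V_ov).
I_D = (2.52 − 0.141) / 3.51 = 0.678 mA.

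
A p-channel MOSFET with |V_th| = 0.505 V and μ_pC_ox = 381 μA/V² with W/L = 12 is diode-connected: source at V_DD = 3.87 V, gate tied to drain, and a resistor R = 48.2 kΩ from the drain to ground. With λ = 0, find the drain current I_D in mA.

With gate tied to drain, V_SG = V_SD ≥ V_SG − |V_th|, so the device is in saturation.
k_p = μ_pC_ox · (W/L) = 4.572 mA/V².
KCL at the drain: ½ k_p (V_SG − |V_th|)² = (V_DD − V_SG)/R.
Let x = V_SG − 0.505. Then 110 x² + x − 3.365 = 0, giving x = 0.17 V (positive root), so V_SG = 0.675 V.
I_D = (V_DD − V_SG)/R = (3.87 − 0.675) / 48.2 = 0.0663 mA.

I_D = 0.0663 mA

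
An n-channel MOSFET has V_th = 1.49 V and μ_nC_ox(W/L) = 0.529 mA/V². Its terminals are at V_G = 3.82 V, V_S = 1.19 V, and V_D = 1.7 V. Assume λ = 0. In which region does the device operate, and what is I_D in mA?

Triode; I_D = 0.239 mA

V_GS = V_G − V_S = 3.82 − 1.19 = 2.63 V; V_DS = V_D − V_S = 1.7 − 1.19 = 0.51 V.
V_ov = V_GS − V_th = 2.63 − 1.49 = 1.14 V.
Since V_DS = 0.51 V < V_ov = 1.14 V, the device is in the triode region.
I_D = k_n [V_ov · V_DS − ½ V_DS²] = 0.529 × [1.14 × 0.51 − 0.5 × 0.51²] = 0.239 mA.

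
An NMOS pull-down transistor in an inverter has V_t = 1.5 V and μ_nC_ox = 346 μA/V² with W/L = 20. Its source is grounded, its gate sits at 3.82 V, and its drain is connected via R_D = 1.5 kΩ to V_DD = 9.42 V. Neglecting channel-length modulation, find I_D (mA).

V_GS = V_G = 3.82 V, so V_ov = 3.82 − 1.5 = 2.32 V.
k_n = μ_nC_ox · (W/L) = 6.92 mA/V².
Assume saturation: I_D = ½ k_n V_ov² = 0.5 × 6.92 × 2.32² = 18.6 mA, giving V_DS = V_DD − I_D R_D = 9.42 − 18.6 × 1.5 = -18.5 V.
But -18.5 V < V_ov = 2.32 V, so the device is actually in triode.
In triode I_D = k_n[V_ov V_DS − ½ V_DS²] and I_D = (V_DD − V_DS)/R_D. Equating: 5.19 V_DS² − 25.08 V_DS + 9.42 = 0, giving V_DS = 0.41 V (the root below V_ov).
I_D = (9.42 − 0.41) / 1.5 = 6.01 mA.

I_D = 6.01 mA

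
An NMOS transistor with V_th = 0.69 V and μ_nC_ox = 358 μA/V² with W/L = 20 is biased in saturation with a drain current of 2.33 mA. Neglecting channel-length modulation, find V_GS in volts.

k_n = μ_nC_ox · (W/L) = 7.16 mA/V².
In saturation I_D = ½ k_n (V_GS − V_th)², so V_GS − V_th = √(2 I_D / k_n) = √(2 × 2.33 / 7.16) = 0.807 V.
V_GS = 0.69 + 0.807 = 1.5 V.

V_GS = 1.50 V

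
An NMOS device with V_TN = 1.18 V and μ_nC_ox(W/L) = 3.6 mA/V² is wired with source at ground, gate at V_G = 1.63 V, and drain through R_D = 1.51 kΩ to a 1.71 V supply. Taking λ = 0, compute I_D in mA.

V_GS = V_G = 1.63 V, so V_ov = 1.63 − 1.18 = 0.45 V.
Assume saturation: I_D = ½ k_n V_ov² = 0.5 × 3.6 × 0.45² = 0.364 mA, giving V_DS = V_DD − I_D R_D = 1.71 − 0.364 × 1.51 = 1.16 V.
V_DS = 1.16 V ≥ V_ov = 0.45 V, confirming saturation.

I_D = 0.364 mA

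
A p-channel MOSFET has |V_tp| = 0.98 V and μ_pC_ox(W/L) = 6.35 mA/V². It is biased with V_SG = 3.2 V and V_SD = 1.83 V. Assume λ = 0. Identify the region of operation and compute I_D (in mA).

V_ov = V_SG − |V_tp| = 3.2 − 0.98 = 2.22 V.
Since V_SD = 1.83 V < V_ov = 2.22 V, the device is in the triode region.
I_D = k_p [V_ov · V_SD − ½ V_SD²] = 6.35 × [2.22 × 1.83 − 0.5 × 1.83²] = 15.2 mA.

Triode; I_D = 15.2 mA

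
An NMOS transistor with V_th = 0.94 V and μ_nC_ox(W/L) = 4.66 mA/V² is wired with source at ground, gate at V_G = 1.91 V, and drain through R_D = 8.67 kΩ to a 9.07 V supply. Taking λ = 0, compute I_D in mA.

I_D = 1.02 mA

V_GS = V_G = 1.91 V, so V_ov = 1.91 − 0.94 = 0.97 V.
Assume saturation: I_D = ½ k_n V_ov² = 0.5 × 4.66 × 0.97² = 2.19 mA, giving V_DS = V_DD − I_D R_D = 9.07 − 2.19 × 8.67 = -9.94 V.
But -9.94 V < V_ov = 0.97 V, so the device is actually in triode.
In triode I_D = k_n[V_ov V_DS − ½ V_DS²] and I_D = (V_DD − V_DS)/R_D. Equating: 20.2 V_DS² − 40.19 V_DS + 9.07 = 0, giving V_DS = 0.26 V (the root below V_ov).
I_D = (9.07 − 0.26) / 8.67 = 1.02 mA.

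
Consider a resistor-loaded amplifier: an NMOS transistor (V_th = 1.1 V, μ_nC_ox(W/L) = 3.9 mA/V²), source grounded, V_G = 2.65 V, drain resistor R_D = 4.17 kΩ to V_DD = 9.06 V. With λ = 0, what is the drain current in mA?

I_D = 2.08 mA

V_GS = V_G = 2.65 V, so V_ov = 2.65 − 1.1 = 1.55 V.
Assume saturation: I_D = ½ k_n V_ov² = 0.5 × 3.9 × 1.55² = 4.68 mA, giving V_DS = V_DD − I_D R_D = 9.06 − 4.68 × 4.17 = -10.5 V.
But -10.5 V < V_ov = 1.55 V, so the device is actually in triode.
In triode I_D = k_n[V_ov V_DS − ½ V_DS²] and I_D = (V_DD − V_DS)/R_D. Equating: 8.13 V_DS² − 26.21 V_DS + 9.06 = 0, giving V_DS = 0.394 V (the root below V_ov).
I_D = (9.06 − 0.394) / 4.17 = 2.08 mA.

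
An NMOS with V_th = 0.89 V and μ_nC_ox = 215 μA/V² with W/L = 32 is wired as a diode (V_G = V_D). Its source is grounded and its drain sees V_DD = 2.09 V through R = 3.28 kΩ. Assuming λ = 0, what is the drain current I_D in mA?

With gate tied to drain, V_GS = V_DS ≥ V_GS − V_th, so the device is in saturation.
k_n = μ_nC_ox · (W/L) = 6.88 mA/V².
KCL at the drain: ½ k_n (V_GS − V_th)² = (V_DD − V_GS)/R.
Let x = V_GS − 0.89. Then 11.3 x² + x − 1.2 = 0, giving x = 0.285 V (positive root), so V_GS = 1.17 V.
I_D = (V_DD − V_GS)/R = (2.09 − 1.17) / 3.28 = 0.279 mA.

I_D = 0.279 mA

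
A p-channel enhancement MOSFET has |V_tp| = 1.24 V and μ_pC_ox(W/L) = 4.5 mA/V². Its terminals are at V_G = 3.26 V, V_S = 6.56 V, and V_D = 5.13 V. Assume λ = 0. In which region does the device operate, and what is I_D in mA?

Triode; I_D = 8.66 mA

V_SG = V_S − V_G = 6.56 − 3.26 = 3.3 V; V_SD = V_S − V_D = 6.56 − 5.13 = 1.43 V.
V_ov = V_SG − |V_tp| = 3.3 − 1.24 = 2.06 V.
Since V_SD = 1.43 V < V_ov = 2.06 V, the device is in the triode region.
I_D = k_p [V_ov · V_SD − ½ V_SD²] = 4.5 × [2.06 × 1.43 − 0.5 × 1.43²] = 8.66 mA.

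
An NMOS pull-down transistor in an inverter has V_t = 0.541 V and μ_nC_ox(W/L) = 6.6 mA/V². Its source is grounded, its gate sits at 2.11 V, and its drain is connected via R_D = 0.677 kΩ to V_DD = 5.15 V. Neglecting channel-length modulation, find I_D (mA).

I_D = 6.37 mA

V_GS = V_G = 2.11 V, so V_ov = 2.11 − 0.541 = 1.57 V.
Assume saturation: I_D = ½ k_n V_ov² = 0.5 × 6.6 × 1.57² = 8.12 mA, giving V_DS = V_DD − I_D R_D = 5.15 − 8.12 × 0.677 = -0.35 V.
But -0.35 V < V_ov = 1.57 V, so the device is actually in triode.
In triode I_D = k_n[V_ov V_DS − ½ V_DS²] and I_D = (V_DD − V_DS)/R_D. Equating: 2.23 V_DS² − 8.011 V_DS + 5.15 = 0, giving V_DS = 0.839 V (the root below V_ov).
I_D = (5.15 − 0.839) / 0.677 = 6.37 mA.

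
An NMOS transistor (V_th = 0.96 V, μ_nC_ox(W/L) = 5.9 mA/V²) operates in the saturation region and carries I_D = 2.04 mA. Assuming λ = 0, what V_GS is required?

V_GS = 1.79 V

In saturation I_D = ½ k_n (V_GS − V_th)², so V_GS − V_th = √(2 I_D / k_n) = √(2 × 2.04 / 5.9) = 0.832 V.
V_GS = 0.96 + 0.832 = 1.79 V.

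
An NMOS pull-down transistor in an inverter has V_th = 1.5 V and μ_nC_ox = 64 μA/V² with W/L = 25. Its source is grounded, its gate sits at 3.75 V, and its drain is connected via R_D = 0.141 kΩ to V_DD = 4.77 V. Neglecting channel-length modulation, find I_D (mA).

I_D = 4.05 mA

V_GS = V_G = 3.75 V, so V_ov = 3.75 − 1.5 = 2.25 V.
k_n = μ_nC_ox · (W/L) = 1.6 mA/V².
Assume saturation: I_D = ½ k_n V_ov² = 0.5 × 1.6 × 2.25² = 4.05 mA, giving V_DS = V_DD − I_D R_D = 4.77 − 4.05 × 0.141 = 4.2 V.
V_DS = 4.2 V ≥ V_ov = 2.25 V, confirming saturation.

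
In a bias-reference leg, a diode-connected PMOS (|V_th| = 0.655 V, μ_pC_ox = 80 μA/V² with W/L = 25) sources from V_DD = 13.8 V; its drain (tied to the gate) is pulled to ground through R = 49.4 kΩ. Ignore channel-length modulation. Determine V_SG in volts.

With gate tied to drain, V_SG = V_SD ≥ V_SG − |V_th|, so the device is in saturation.
k_p = μ_pC_ox · (W/L) = 2 mA/V².
KCL at the drain: ½ k_p (V_SG − |V_th|)² = (V_DD − V_SG)/R.
Let x = V_SG − 0.655. Then 49.4 x² + x − 13.15 = 0, giving x = 0.506 V (positive root), so V_SG = 1.16 V.
I_D = (V_DD − V_SG)/R = (13.8 − 1.16) / 49.4 = 0.256 mA.

V_SG = 1.16 V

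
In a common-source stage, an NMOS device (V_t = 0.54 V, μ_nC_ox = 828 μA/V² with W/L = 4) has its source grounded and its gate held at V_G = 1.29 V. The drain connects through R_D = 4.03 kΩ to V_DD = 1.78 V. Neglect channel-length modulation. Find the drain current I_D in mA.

V_GS = V_G = 1.29 V, so V_ov = 1.29 − 0.54 = 0.75 V.
k_n = μ_nC_ox · (W/L) = 3.312 mA/V².
Assume saturation: I_D = ½ k_n V_ov² = 0.5 × 3.312 × 0.75² = 0.931 mA, giving V_DS = V_DD − I_D R_D = 1.78 − 0.931 × 4.03 = -1.97 V.
But -1.97 V < V_ov = 0.75 V, so the device is actually in triode.
In triode I_D = k_n[V_ov V_DS − ½ V_DS²] and I_D = (V_DD − V_DS)/R_D. Equating: 6.67 V_DS² − 11.01 V_DS + 1.78 = 0, giving V_DS = 0.182 V (the root below V_ov).
I_D = (1.78 − 0.182) / 4.03 = 0.397 mA.

I_D = 0.397 mA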